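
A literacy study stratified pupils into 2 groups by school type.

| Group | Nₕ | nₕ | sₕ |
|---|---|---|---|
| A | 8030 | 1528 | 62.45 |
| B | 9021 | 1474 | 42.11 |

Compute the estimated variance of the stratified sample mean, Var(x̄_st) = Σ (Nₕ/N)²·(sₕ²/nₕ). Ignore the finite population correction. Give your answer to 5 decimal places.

N = 17051; Wₕ = Nₕ/N.
group A: (8030/17051)²·62.45²/1528 = 0.56607362
group B: (9021/17051)²·42.11²/1474 = 0.33673066
Sum = 0.90280427 → 0.90280.

0.90280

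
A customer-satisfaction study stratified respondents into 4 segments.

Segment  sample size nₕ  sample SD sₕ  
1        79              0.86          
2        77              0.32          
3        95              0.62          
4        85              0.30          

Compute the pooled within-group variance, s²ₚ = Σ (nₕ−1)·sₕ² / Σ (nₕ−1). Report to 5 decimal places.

0.32881

Degrees of freedom: 78 + 76 + 94 + 84 = 332.
Σ(nₕ−1)sₕ² = 78·0.7396 + 76·0.1024 + 94·0.3844 + 84·0.09 = 109.1648.
s²ₚ = 109.1648 / 332 = 0.3288096... → 0.32881.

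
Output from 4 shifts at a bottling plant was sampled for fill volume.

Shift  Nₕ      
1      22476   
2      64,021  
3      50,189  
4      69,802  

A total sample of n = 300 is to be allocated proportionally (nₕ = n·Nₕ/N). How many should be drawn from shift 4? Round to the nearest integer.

N = 22476 + 64021 + 50189 + 69802 = 206488.
n_4 = 300·69802/206488 = 101.413... → 101.

101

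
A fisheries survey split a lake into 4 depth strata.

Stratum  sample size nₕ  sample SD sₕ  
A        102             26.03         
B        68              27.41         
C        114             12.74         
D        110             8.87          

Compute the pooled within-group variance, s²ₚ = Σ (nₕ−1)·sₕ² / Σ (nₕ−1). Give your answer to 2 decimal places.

Degrees of freedom: 101 + 67 + 113 + 109 = 390.
Σ(nₕ−1)sₕ² = 101·677.5609 + 67·751.3081 + 113·162.3076 + 109·78.6769 = 145687.8345.
s²ₚ = 145687.8345 / 390 = 373.5586... → 373.56.

373.56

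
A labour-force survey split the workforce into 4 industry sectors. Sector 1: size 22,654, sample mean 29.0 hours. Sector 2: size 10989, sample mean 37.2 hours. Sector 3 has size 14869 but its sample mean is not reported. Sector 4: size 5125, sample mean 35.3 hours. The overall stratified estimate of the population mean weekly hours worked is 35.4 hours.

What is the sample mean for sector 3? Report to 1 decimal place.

43.9

Σ Nₕx̄ₕ = N·μ, so 14869·x̄_3 = 53637·35.4 − (22654·29.0 + 10989·37.2 + 5125·35.3).
= 1898749.8 − 1246669.3 = 652080.5.
x̄_3 = 652080.5 / 14869 = 43.855... → 43.9.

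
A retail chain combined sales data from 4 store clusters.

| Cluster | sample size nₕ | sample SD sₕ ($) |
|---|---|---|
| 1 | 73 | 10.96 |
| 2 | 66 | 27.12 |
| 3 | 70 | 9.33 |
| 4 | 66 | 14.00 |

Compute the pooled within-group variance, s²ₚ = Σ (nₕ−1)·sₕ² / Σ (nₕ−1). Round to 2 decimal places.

277.50

1: (73−1)·10.96² = 72·120.1216 = 8648.7552
2: (66−1)·27.12² = 65·735.4944 = 47807.136
3: (70−1)·9.33² = 69·87.0489 = 6006.3741
4: (66−1)·14.00² = 65·196 = 12740
Numerator = 75202.2653; denominator = Σ(nₕ−1) = 271.
s²ₚ = 75202.2653/271 = 277.4991... → 277.50.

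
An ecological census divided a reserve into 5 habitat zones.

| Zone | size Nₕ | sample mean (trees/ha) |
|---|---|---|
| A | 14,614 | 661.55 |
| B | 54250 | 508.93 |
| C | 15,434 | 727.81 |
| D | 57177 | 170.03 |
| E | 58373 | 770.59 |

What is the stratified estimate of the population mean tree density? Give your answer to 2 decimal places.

516.46

N = 14614 + 54250 + 15434 + 57177 + 58373 = 199848.
Weight each subgroup mean by Nₕ/N and sum.
Σ Nₕx̄ₕ = 14614·661.55 + 54250·508.93 + 15434·727.81 + 57177·170.03 + 58373·770.59 = 9667891.7 + 27609452.5 + 11233019.54 + 9721805.31 + 44981650.07 = 103213819.12.
Divide by N: 103213819.12 / 199848 = 516.4616... → 516.46.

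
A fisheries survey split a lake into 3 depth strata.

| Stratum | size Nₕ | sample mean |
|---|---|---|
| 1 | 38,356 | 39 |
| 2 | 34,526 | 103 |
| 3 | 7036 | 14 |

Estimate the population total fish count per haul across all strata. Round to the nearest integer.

1: 38356·39 = 1495884
2: 34526·103 = 3556178
3: 7036·14 = 98504
τ̂ = Σ Nₕx̄ₕ = 5150566.

5150566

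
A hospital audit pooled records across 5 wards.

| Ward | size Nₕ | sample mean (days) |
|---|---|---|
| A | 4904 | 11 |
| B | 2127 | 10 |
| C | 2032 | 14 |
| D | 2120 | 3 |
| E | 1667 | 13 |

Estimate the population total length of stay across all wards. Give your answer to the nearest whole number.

Population total = Σ Nₕ·x̄ₕ (each stratum's size times its mean).
4904·11 + 2127·10 + 2032·14 + 2120·3 + 1667·13 = 53944 + 21270 + 28448 + 6360 + 21671 = 131693.

131693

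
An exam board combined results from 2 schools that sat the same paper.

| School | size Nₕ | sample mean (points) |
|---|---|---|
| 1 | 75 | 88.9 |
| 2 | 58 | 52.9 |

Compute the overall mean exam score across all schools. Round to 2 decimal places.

N = 75 + 58 = 133.
Overall mean = Σ (Nₕ/N)·x̄ₕ — weight by population share, not a simple average.
Σ Nₕx̄ₕ = 75·88.9 + 58·52.9 = 6667.5 + 3068.2 = 9735.7.
Divide by N: 9735.7 / 133 = 73.2008... → 73.20.

73.20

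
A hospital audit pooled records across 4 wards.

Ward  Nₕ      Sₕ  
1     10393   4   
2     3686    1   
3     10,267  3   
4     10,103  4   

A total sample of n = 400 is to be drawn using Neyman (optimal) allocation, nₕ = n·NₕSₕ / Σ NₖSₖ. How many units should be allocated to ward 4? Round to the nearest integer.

1: NₕSₕ = 10393·4 = 41572
2: NₕSₕ = 3686·1 = 3686
3: NₕSₕ = 10267·3 = 30801
4: NₕSₕ = 10103·4 = 40412
Σ NₕSₕ = 116471.
n_4 = 400·40412/116471 = 138.788... → 139.

139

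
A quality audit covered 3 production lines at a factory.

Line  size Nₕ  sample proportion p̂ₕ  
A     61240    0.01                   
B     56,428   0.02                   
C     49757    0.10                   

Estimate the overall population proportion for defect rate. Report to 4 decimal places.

0.0401

N = 61240 + 56428 + 49757 = 167425.
Overall proportion = Σ (Nₕ/N)·p̂ₕ.
Σ Nₕp̂ₕ = 612.4 + 1128.56 + 4975.7 = 6716.66.
6716.66 / 167425 = 0.040117... → 0.0401.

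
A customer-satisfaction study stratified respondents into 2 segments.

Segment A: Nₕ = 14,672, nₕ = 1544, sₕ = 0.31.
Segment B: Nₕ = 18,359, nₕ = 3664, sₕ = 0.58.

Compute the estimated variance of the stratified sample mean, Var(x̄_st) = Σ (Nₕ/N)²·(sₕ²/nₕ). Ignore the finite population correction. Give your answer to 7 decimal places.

N = 33031; Wₕ = Nₕ/N.
segment A: (14672/33031)²·0.31²/1544 = 0.0000122804
segment B: (18359/33031)²·0.58²/3664 = 0.0000283632
Sum = 0.0000406436 → 0.0000406.

0.0000406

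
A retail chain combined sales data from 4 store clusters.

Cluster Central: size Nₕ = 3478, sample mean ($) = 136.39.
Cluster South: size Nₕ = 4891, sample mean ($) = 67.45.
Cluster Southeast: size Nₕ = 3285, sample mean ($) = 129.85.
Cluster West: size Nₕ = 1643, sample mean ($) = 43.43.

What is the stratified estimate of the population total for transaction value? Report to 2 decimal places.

Central: 3478·136.39 = 474364.42
South: 4891·67.45 = 329897.95
Southeast: 3285·129.85 = 426557.25
West: 1643·43.43 = 71355.49
τ̂ = Σ Nₕx̄ₕ = 1302175.11.

1302175.11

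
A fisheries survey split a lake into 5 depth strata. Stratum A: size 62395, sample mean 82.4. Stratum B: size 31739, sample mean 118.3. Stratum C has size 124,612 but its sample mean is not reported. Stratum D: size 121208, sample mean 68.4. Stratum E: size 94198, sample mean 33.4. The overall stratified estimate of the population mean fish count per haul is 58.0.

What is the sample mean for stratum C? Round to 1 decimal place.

38.9

N = 62395 + 31739 + 124612 + 121208 + 94198 = 434152.
Overall total = μ·N = 58.0·434152 = 25180816.
Subtract the known strata: 62395·82.4 + 31739·118.3 + 121208·68.4 + 94198·33.4 = 20332912.1.
Remaining total for stratum C: 25180816 − 20332912.1 = 4847903.9.
Divide by its size: 4847903.9 / 124612 = 38.904... → 38.9.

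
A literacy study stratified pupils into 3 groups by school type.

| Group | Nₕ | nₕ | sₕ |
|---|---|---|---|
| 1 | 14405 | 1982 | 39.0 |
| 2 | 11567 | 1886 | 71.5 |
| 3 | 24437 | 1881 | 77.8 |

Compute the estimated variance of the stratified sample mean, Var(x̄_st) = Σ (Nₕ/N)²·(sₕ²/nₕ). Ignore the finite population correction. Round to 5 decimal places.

0.96161

N = 50409; Wₕ = Nₕ/N.
group 1: (14405/50409)²·39.0²/1982 = 0.06266657
group 2: (11567/50409)²·71.5²/1886 = 0.14272357
group 3: (24437/50409)²·77.8²/1881 = 0.75622323
Sum = 0.96161337 → 0.96161.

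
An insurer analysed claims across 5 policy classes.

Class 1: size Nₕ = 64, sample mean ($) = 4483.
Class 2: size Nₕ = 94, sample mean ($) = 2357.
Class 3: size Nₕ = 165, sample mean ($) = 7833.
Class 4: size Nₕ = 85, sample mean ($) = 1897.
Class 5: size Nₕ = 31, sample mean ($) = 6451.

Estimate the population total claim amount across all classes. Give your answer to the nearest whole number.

2162141

1: 64·4483 = 286912
2: 94·2357 = 221558
3: 165·7833 = 1292445
4: 85·1897 = 161245
5: 31·6451 = 199981
τ̂ = Σ Nₕx̄ₕ = 2162141.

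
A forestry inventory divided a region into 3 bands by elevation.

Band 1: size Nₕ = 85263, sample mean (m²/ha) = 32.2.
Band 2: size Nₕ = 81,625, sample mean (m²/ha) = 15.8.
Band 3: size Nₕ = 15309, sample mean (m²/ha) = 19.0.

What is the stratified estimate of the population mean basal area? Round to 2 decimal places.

N = 85263 + 81625 + 15309 = 182197.
Overall mean = Σ (Nₕ/N)·x̄ₕ — weight by population share, not a simple average.
Σ Nₕx̄ₕ = 85263·32.2 + 81625·15.8 + 15309·19.0 = 2745468.6 + 1289675 + 290871 = 4326014.6.
Divide by N: 4326014.6 / 182197 = 23.7436... → 23.74.

23.74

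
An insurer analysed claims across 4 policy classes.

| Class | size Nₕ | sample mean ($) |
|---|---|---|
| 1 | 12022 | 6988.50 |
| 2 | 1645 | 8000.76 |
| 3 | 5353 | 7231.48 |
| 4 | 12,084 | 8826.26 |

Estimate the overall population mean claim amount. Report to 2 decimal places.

7797.83

N = 31104; weights Wₕ = Nₕ/N = (0.3865, 0.0529, 0.1721, 0.3885).
x̄_st = Σ Wₕ·x̄ₕ = 0.3865·6988.50 + 0.0529·8000.76 + 0.1721·7231.48 + 0.3885·8826.26 ≈ 7797.8278...
→ 7797.83.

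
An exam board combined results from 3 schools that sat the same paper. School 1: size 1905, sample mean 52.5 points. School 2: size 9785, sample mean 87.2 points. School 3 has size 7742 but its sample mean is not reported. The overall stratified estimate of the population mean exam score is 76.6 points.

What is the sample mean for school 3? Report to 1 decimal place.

69.1

Σ Nₕx̄ₕ = N·μ, so 7742·x̄_3 = 19432·76.6 − (1905·52.5 + 9785·87.2).
= 1488491.2 − 953264.5 = 535226.7.
x̄_3 = 535226.7 / 7742 = 69.133... → 69.1.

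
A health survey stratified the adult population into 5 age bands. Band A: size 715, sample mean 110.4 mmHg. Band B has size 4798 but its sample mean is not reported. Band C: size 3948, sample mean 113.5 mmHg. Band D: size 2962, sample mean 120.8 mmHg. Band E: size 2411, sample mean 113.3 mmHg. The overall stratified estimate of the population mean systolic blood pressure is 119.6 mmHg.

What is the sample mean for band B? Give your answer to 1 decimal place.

Σ Nₕx̄ₕ = N·μ, so 4798·x̄_B = 14834·119.6 − (715·110.4 + 3948·113.5 + 2962·120.8 + 2411·113.3).
= 1774146.4 − 1158009.9 = 616136.5.
x̄_B = 616136.5 / 4798 = 128.415... → 128.4.

128.4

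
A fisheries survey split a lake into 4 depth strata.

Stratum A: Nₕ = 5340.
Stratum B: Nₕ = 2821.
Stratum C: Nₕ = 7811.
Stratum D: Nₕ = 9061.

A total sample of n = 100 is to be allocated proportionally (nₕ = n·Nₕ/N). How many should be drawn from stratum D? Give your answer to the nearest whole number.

36

Share of stratum D = 9061/25033 = 0.36196.
Allocate 100 × 0.36196 = 36.196... → 36.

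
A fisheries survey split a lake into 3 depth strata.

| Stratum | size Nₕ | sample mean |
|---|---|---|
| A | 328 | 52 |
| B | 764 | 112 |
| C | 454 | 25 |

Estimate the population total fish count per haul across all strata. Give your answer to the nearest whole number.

113974

A: 328·52 = 17056
B: 764·112 = 85568
C: 454·25 = 11350
τ̂ = Σ Nₕx̄ₕ = 113974.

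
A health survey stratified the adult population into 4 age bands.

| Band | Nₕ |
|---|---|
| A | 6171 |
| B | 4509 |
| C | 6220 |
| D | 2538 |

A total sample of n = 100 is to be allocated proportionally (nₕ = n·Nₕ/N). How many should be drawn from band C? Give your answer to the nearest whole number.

N = 6171 + 4509 + 6220 + 2538 = 19438.
n_C = 100·6220/19438 = 31.999... → 32.

32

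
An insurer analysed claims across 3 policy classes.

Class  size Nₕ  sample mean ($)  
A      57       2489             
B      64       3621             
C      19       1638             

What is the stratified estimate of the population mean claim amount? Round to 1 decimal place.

2891.0

N = 140; weights Wₕ = Nₕ/N = (0.4071, 0.4571, 0.1357).
x̄_st = Σ Wₕ·x̄ₕ = 0.4071·2489 + 0.4571·3621 + 0.1357·1638 ≈ 2890.993...
→ 2891.0.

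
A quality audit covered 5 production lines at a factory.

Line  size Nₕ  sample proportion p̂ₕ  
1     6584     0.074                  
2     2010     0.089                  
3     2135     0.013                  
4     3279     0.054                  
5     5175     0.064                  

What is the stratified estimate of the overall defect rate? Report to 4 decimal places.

0.0627

N = 6584 + 2010 + 2135 + 3279 + 5175 = 19183.
Overall proportion = Σ (Nₕ/N)·p̂ₕ.
Σ Nₕp̂ₕ = 487.216 + 178.89 + 27.755 + 177.066 + 331.2 = 1202.127.
1202.127 / 19183 = 0.062666... → 0.0627.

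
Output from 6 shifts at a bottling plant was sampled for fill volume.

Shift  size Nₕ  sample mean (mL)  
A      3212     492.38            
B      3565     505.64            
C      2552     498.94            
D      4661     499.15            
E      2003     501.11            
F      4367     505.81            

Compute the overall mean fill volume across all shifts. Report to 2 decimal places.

N = 3212 + 3565 + 2552 + 4661 + 2003 + 4367 = 20360.
Weight each subgroup mean by Nₕ/N and sum.
Σ Nₕx̄ₕ = 3212·492.38 + 3565·505.64 + 2552·498.94 + 4661·499.15 + 2003·501.11 + 4367·505.81 = 1581524.56 + 1802606.6 + 1273294.88 + 2326538.15 + 1003723.33 + 2208872.27 = 10196559.79.
Divide by N: 10196559.79 / 20360 = 500.8133... → 500.81.

500.81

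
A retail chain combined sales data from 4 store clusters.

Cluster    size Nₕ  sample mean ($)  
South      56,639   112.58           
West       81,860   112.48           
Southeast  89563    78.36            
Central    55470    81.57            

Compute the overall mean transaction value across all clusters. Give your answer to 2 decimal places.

95.67

x̄_st = (Σ Nₕx̄ₕ) / (Σ Nₕ) = (56639·112.58 + 81860·112.48 + 89563·78.36 + 55470·81.57) / 283532
= 27126876 / 283532 = 95.6748... → 95.67.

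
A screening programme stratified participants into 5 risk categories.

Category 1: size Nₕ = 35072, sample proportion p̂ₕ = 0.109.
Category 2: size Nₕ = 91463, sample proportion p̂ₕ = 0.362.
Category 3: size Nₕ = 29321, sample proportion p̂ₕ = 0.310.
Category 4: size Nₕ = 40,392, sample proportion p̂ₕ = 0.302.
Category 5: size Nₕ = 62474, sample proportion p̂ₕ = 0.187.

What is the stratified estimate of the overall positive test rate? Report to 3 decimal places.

0.270

N = 35072 + 91463 + 29321 + 40392 + 62474 = 258722.
Overall proportion = Σ (Nₕ/N)·p̂ₕ.
Σ Nₕp̂ₕ = 3822.848 + 33109.606 + 9089.51 + 12198.384 + 11682.638 = 69902.986.
69902.986 / 258722 = 0.27019... → 0.270.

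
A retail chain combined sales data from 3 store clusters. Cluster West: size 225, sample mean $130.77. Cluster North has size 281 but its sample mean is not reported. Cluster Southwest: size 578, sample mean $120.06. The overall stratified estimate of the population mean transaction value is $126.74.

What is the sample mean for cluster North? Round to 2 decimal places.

137.25

Σ Nₕx̄ₕ = N·μ, so 281·x̄_North = 1084·126.74 − (225·130.77 + 578·120.06).
= 137386.16 − 98817.93 = 38568.23.
x̄_North = 38568.23 / 281 = 137.2535... → 137.25.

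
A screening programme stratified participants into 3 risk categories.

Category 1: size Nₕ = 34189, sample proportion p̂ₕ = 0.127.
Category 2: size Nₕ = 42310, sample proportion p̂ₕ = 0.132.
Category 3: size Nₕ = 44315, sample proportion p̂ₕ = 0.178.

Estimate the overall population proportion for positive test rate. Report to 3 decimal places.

N = 34189 + 42310 + 44315 = 120814.
Overall proportion = Σ (Nₕ/N)·p̂ₕ.
Σ Nₕp̂ₕ = 4342.003 + 5584.92 + 7888.07 = 17814.993.
17814.993 / 120814 = 0.14746... → 0.147.

0.147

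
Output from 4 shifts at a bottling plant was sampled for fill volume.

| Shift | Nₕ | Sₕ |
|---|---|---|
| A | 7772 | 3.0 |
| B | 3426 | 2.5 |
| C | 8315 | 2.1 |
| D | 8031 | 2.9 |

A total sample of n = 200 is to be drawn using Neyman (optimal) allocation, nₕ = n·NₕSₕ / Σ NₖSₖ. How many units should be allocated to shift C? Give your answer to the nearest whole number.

48

Σ NₕSₕ = 7772·3.0 + 3426·2.5 + 8315·2.1 + 8031·2.9 = 72632.4.
Share for C: 17461.5/72632.4 = 0.24041.
n_C = 200 × 0.24041 = 48.082... → 48.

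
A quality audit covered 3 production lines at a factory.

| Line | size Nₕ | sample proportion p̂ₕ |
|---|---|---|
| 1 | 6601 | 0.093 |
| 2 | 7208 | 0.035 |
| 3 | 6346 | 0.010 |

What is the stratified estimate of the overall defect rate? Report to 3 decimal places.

Wₕ = Nₕ/N with N = 20155: 0.3275, 0.3576, 0.3149.
p̂_st = 0.3275·0.093 + 0.3576·0.035 + 0.3149·0.010 ≈ 0.04612... → 0.046.

0.046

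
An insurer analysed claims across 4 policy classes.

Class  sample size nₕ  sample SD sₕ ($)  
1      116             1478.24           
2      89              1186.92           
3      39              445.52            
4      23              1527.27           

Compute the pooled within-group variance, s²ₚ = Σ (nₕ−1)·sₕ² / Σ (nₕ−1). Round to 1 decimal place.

1650678.9

1: (116−1)·1478.24² = 115·2185193.4976 = 251297252.224
2: (89−1)·1186.92² = 88·1408779.0864 = 123972559.6032
3: (39−1)·445.52² = 38·198488.0704 = 7542546.6752
4: (23−1)·1527.27² = 22·2332553.6529 = 51316180.3638
Numerator = 434128538.8662; denominator = Σ(nₕ−1) = 263.
s²ₚ = 434128538.8662/263 = 1650678.855... → 1650678.9.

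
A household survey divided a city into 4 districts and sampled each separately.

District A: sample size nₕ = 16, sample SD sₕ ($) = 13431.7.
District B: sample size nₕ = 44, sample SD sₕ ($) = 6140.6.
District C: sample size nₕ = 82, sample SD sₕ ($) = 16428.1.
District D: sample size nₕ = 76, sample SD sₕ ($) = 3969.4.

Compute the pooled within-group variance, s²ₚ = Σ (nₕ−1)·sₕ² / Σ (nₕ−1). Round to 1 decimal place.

Degrees of freedom: 15 + 43 + 81 + 75 = 214.
Σ(nₕ−1)sₕ² = 15·180410564.89 + 43·37706968.36 + 81·269882469.61 + 75·15756136.36 = 27369748378.24.
s²ₚ = 27369748378.24 / 214 = 127896020.459... → 127896020.5.

127896020.5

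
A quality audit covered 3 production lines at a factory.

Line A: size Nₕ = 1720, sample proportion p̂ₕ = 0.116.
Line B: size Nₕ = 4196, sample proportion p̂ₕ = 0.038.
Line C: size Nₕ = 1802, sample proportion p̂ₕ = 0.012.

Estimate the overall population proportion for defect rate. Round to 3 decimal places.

0.049

Wₕ = Nₕ/N with N = 7718: 0.2229, 0.5437, 0.2335.
p̂_st = 0.2229·0.116 + 0.5437·0.038 + 0.2335·0.012 ≈ 0.04931... → 0.049.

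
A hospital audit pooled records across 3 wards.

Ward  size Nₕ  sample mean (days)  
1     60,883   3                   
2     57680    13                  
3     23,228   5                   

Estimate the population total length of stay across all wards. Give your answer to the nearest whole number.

1048629

Population total = Σ Nₕ·x̄ₕ (each stratum's size times its mean).
60883·3 + 57680·13 + 23228·5 = 182649 + 749840 + 116140 = 1048629.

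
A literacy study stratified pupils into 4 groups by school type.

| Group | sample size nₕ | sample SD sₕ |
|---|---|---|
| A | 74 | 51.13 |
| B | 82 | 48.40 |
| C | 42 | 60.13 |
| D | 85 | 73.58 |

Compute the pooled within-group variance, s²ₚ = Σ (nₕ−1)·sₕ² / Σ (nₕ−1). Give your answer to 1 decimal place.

Degrees of freedom: 73 + 81 + 41 + 84 = 279.
Σ(nₕ−1)sₕ² = 73·2614.2769 + 81·2342.56 + 41·3615.6169 + 84·5414.0164 = 983607.2442.
s²ₚ = 983607.2442 / 279 = 3525.474... → 3525.5.

3525.5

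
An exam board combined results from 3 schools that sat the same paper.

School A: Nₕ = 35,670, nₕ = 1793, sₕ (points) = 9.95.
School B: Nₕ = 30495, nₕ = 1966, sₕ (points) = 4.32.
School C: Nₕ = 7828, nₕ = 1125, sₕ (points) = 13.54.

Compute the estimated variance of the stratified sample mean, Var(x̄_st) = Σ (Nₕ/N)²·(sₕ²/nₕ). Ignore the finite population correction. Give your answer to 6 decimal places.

0.016268

N = 73993; Wₕ = Nₕ/N.
school A: (35670/73993)²·9.95²/1793 = 0.012831896
school B: (30495/73993)²·4.32²/1966 = 0.001612352
school C: (7828/73993)²·13.54²/1125 = 0.001823917
Sum = 0.016268166 → 0.016268.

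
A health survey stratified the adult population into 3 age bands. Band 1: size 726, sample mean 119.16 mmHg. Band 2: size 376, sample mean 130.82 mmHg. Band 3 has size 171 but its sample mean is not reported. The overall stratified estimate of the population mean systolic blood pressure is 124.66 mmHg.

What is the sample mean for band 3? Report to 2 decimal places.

134.47

N = 726 + 376 + 171 = 1273.
Overall total = μ·N = 124.66·1273 = 158692.18.
Subtract the known strata: 726·119.16 + 376·130.82 = 135698.48.
Remaining total for band 3: 158692.18 − 135698.48 = 22993.7.
Divide by its size: 22993.7 / 171 = 134.4661... → 134.47.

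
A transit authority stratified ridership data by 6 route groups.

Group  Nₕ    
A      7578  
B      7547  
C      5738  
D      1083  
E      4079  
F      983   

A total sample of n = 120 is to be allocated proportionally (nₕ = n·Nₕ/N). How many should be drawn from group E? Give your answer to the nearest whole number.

18

N = 7578 + 7547 + 5738 + 1083 + 4079 + 983 = 27008.
n_E = 120·4079/27008 = 18.124... → 18.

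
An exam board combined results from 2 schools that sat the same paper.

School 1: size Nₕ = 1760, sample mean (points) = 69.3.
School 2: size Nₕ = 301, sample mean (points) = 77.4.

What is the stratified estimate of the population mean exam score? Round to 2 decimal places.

x̄_st = (Σ Nₕx̄ₕ) / (Σ Nₕ) = (1760·69.3 + 301·77.4) / 2061
= 145265.4 / 2061 = 70.4830... → 70.48.

70.48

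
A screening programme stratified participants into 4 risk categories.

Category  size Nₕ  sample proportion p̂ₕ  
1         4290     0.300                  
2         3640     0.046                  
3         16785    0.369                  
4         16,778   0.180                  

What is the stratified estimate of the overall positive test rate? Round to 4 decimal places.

0.2571

N = 4290 + 3640 + 16785 + 16778 = 41493.
Overall proportion = Σ (Nₕ/N)·p̂ₕ.
Σ Nₕp̂ₕ = 1287 + 167.44 + 6193.665 + 3020.04 = 10668.145.
10668.145 / 41493 = 0.257107... → 0.2571.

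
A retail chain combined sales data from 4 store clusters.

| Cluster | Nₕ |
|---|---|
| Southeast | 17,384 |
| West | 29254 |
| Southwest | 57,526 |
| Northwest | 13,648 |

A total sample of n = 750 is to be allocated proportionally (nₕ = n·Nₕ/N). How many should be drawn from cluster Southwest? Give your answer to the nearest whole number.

366

Share of cluster Southwest = 57526/117812 = 0.48829.
Allocate 750 × 0.48829 = 366.215... → 366.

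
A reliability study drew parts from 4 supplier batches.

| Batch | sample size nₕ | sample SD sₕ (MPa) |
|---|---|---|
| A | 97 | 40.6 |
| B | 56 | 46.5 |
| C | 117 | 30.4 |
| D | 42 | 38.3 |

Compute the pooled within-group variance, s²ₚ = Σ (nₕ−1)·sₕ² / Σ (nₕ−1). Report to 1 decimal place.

1443.2

Degrees of freedom: 96 + 55 + 116 + 41 = 308.
Σ(nₕ−1)sₕ² = 96·1648.36 + 55·2162.25 + 116·924.16 + 41·1466.89 = 444511.36.
s²ₚ = 444511.36 / 308 = 1443.219... → 1443.2.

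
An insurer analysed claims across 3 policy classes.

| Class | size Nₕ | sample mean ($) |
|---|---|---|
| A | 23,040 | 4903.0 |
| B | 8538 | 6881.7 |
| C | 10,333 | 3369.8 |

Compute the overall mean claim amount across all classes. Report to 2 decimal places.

4928.09

N = 23040 + 8538 + 10333 = 41911.
Weight each subgroup mean by Nₕ/N and sum.
Σ Nₕx̄ₕ = 23040·4903.0 + 8538·6881.7 + 10333·3369.8 = 112965120 + 58755954.6 + 34820143.4 = 206541218.
Divide by N: 206541218 / 41911 = 4928.0909... → 4928.09.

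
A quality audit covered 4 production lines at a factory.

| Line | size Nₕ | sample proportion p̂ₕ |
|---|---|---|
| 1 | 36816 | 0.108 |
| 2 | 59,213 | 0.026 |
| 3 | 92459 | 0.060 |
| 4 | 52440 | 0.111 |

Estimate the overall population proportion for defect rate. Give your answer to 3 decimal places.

0.070

N = 36816 + 59213 + 92459 + 52440 = 240928.
Overall proportion = Σ (Nₕ/N)·p̂ₕ.
Σ Nₕp̂ₕ = 3976.128 + 1539.538 + 5547.54 + 5820.84 = 16884.046.
16884.046 / 240928 = 0.07008... → 0.070.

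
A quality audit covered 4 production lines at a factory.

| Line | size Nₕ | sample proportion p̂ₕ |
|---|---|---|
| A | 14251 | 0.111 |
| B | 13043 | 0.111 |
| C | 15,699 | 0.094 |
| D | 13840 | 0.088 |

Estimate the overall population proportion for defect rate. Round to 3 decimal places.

Wₕ = Nₕ/N with N = 56833: 0.2508, 0.2295, 0.2762, 0.2435.
p̂_st = 0.2508·0.111 + 0.2295·0.111 + 0.2762·0.094 + 0.2435·0.088 ≈ 0.10070... → 0.101.

0.101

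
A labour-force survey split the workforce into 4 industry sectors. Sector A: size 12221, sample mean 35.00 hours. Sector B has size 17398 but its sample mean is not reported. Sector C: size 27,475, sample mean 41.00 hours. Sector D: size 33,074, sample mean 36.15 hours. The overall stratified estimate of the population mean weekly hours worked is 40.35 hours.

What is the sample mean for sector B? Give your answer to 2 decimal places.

N = 12221 + 17398 + 27475 + 33074 = 90168.
Overall total = μ·N = 40.35·90168 = 3638278.8.
Subtract the known strata: 12221·35.00 + 27475·41.00 + 33074·36.15 = 2749835.1.
Remaining total for sector B: 3638278.8 − 2749835.1 = 888443.7.
Divide by its size: 888443.7 / 17398 = 51.0659... → 51.07.

51.07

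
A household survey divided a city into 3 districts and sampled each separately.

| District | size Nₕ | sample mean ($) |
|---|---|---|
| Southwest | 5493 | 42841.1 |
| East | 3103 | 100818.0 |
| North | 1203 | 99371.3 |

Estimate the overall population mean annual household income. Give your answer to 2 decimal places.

N = 9799; weights Wₕ = Nₕ/N = (0.5606, 0.3167, 0.1228).
x̄_st = Σ Wₕ·x̄ₕ = 0.5606·42841.1 + 0.3167·100818.0 + 0.1228·99371.3 ≈ 68140.4317...
→ 68140.43.

68140.43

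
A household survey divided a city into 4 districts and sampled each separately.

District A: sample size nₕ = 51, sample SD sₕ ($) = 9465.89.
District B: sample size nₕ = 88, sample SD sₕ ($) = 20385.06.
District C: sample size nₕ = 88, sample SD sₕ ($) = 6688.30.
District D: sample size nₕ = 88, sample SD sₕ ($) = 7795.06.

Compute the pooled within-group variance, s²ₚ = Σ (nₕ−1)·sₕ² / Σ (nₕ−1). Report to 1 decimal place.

Degrees of freedom: 50 + 87 + 87 + 87 = 311.
Σ(nₕ−1)sₕ² = 50·89603073.4921 + 87·415550671.2036 + 87·44733356.89 + 87·60762960.4036 = 49811241673.8614.
s²ₚ = 49811241673.8614 / 311 = 160164764.225... → 160164764.2.

160164764.2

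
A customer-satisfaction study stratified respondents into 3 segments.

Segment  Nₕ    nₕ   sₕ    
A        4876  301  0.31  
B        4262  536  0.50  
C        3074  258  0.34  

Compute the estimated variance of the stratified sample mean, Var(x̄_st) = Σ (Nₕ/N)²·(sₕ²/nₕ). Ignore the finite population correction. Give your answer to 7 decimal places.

N = 12212; Wₕ = Nₕ/N.
segment A: (4876/12212)²·0.31²/301 = 0.0000508992
segment B: (4262/12212)²·0.50²/536 = 0.0000568105
segment C: (3074/12212)²·0.34²/258 = 0.0000283904
Sum = 0.0001361001 → 0.0001361.

0.0001361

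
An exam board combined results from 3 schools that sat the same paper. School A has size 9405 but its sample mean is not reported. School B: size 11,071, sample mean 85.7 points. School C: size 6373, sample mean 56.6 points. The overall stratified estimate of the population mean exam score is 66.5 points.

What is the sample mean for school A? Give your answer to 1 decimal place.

50.6

N = 9405 + 11071 + 6373 = 26849.
Overall total = μ·N = 66.5·26849 = 1785458.5.
Subtract the known strata: 11071·85.7 + 6373·56.6 = 1309496.5.
Remaining total for school A: 1785458.5 − 1309496.5 = 475962.
Divide by its size: 475962 / 9405 = 50.607... → 50.6.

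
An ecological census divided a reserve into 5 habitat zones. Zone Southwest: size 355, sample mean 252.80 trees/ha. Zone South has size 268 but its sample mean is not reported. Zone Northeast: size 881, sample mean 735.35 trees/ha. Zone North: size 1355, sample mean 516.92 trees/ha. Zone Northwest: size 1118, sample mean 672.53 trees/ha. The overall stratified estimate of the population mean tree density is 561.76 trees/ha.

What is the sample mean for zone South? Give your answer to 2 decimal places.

164.99

N = 355 + 268 + 881 + 1355 + 1118 = 3977.
Overall total = μ·N = 561.76·3977 = 2234119.52.
Subtract the known strata: 355·252.80 + 881·735.35 + 1355·516.92 + 1118·672.53 = 2189902.49.
Remaining total for zone South: 2234119.52 − 2189902.49 = 44217.03.
Divide by its size: 44217.03 / 268 = 164.9889... → 164.99.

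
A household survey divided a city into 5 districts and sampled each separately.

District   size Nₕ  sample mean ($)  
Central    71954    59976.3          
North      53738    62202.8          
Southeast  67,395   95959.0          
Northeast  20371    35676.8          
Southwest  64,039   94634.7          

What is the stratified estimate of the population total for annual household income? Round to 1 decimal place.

Population total = Σ Nₕ·x̄ₕ (each stratum's size times its mean).
71954·59976.3 + 53738·62202.8 + 67395·95959.0 + 20371·35676.8 + 64039·94634.7 = 4315534690.2 + 3342654066.4 + 6467156805 + 726772092.8 + 6060311553.3 = 20912429207.7.

20912429207.7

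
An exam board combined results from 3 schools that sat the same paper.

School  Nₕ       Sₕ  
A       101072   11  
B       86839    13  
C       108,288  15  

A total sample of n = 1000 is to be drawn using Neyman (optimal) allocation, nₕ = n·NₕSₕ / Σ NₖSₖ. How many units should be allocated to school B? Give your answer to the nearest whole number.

A: NₕSₕ = 101072·11 = 1111792
B: NₕSₕ = 86839·13 = 1128907
C: NₕSₕ = 108288·15 = 1624320
Σ NₕSₕ = 3865019.
n_B = 1000·1128907/3865019 = 292.083... → 292.

292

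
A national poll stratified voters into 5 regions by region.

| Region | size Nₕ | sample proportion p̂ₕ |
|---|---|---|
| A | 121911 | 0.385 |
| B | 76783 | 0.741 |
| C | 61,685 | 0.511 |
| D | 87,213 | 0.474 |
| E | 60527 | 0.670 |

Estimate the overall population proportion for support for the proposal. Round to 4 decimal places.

Wₕ = Nₕ/N with N = 408119: 0.2987, 0.1881, 0.1511, 0.2137, 0.1483.
p̂_st = 0.2987·0.385 + 0.1881·0.741 + 0.1511·0.511 + 0.2137·0.474 + 0.1483·0.670 ≈ 0.532308... → 0.5323.

0.5323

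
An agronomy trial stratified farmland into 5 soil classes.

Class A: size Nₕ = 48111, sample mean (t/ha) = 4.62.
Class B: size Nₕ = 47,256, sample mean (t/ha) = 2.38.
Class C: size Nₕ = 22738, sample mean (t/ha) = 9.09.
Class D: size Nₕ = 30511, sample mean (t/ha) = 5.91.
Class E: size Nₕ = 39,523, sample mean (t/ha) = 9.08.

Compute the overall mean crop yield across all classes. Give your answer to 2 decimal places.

5.74

N = 48111 + 47256 + 22738 + 30511 + 39523 = 188139.
Overall mean = Σ (Nₕ/N)·x̄ₕ — weight by population share, not a simple average.
Σ Nₕx̄ₕ = 48111·4.62 + 47256·2.38 + 22738·9.09 + 30511·5.91 + 39523·9.08 = 222272.82 + 112469.28 + 206688.42 + 180320.01 + 358868.84 = 1080619.37.
Divide by N: 1080619.37 / 188139 = 5.7437... → 5.74.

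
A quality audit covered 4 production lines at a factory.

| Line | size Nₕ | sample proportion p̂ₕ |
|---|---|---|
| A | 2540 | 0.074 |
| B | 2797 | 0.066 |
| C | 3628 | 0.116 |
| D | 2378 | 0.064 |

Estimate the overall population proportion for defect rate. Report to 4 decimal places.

N = 2540 + 2797 + 3628 + 2378 = 11343.
Overall proportion = Σ (Nₕ/N)·p̂ₕ.
Σ Nₕp̂ₕ = 187.96 + 184.602 + 420.848 + 152.192 = 945.602.
945.602 / 11343 = 0.083364... → 0.0834.

0.0834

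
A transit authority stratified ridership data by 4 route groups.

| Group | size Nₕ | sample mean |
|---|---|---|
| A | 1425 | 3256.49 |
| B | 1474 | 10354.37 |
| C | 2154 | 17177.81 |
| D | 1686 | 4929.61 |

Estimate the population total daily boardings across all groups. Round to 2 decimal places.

65215164.83

Population total = Σ Nₕ·x̄ₕ (each stratum's size times its mean).
1425·3256.49 + 1474·10354.37 + 2154·17177.81 + 1686·4929.61 = 4640498.25 + 15262341.38 + 37001002.74 + 8311322.46 = 65215164.83.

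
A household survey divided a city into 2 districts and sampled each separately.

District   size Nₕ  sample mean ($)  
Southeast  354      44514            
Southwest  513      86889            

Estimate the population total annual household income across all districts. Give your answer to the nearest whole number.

60332013

Southeast: 354·44514 = 15757956
Southwest: 513·86889 = 44574057
τ̂ = Σ Nₕx̄ₕ = 60332013.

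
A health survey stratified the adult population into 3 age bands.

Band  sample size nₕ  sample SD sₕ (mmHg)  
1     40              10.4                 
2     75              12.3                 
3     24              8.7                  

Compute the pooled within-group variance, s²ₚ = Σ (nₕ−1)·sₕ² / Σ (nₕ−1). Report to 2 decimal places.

1: (40−1)·10.4² = 39·108.16 = 4218.24
2: (75−1)·12.3² = 74·151.29 = 11195.46
3: (24−1)·8.7² = 23·75.69 = 1740.87
Numerator = 17154.57; denominator = Σ(nₕ−1) = 136.
s²ₚ = 17154.57/136 = 126.1365... → 126.14.

126.14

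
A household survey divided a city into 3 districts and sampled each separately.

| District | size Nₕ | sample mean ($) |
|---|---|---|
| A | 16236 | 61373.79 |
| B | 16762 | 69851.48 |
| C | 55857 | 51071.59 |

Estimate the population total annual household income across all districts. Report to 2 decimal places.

5020021164.83

Estimate total by summing Nₕ·x̄ₕ over strata.
16236·61373.79 + 16762·69851.48 + 55857·51071.59 = 996464854.44 + 1170850507.76 + 2852705802.63 = 5020021164.83.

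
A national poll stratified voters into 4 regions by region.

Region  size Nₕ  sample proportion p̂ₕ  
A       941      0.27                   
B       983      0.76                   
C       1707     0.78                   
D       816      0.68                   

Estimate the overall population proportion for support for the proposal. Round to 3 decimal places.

N = 941 + 983 + 1707 + 816 = 4447.
Overall proportion = Σ (Nₕ/N)·p̂ₕ.
Σ Nₕp̂ₕ = 254.07 + 747.08 + 1331.46 + 554.88 = 2887.49.
2887.49 / 4447 = 0.64931... → 0.649.

0.649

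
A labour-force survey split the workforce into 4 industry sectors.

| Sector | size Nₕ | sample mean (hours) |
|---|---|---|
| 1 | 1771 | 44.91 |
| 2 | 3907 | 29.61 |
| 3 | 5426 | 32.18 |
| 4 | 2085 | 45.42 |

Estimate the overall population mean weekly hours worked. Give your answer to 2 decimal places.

N = 13189; weights Wₕ = Nₕ/N = (0.1343, 0.2962, 0.4114, 0.1581).
x̄_st = Σ Wₕ·x̄ₕ = 0.1343·44.91 + 0.2962·29.61 + 0.4114·32.18 + 0.1581·45.42 ≈ 35.2211...
→ 35.22.

35.22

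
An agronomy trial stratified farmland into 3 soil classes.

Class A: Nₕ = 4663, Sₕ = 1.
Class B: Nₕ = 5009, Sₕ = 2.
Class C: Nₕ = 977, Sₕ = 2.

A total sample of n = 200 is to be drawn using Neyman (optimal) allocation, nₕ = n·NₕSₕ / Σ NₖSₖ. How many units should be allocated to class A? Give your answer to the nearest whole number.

Σ NₕSₕ = 4663·1 + 5009·2 + 977·2 = 16635.
Share for A: 4663/16635 = 0.28031.
n_A = 200 × 0.28031 = 56.063... → 56.

56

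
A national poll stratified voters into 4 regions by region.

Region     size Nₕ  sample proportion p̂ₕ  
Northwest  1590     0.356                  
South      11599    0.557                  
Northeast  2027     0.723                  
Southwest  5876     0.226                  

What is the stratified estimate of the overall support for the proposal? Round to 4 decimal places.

Wₕ = Nₕ/N with N = 21092: 0.0754, 0.5499, 0.0961, 0.2786.
p̂_st = 0.0754·0.356 + 0.5499·0.557 + 0.0961·0.723 + 0.2786·0.226 ≈ 0.465588... → 0.4656.

0.4656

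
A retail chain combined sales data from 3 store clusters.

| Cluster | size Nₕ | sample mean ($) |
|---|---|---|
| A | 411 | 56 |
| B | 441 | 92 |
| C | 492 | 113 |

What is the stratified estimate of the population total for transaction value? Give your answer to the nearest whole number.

119184

A: 411·56 = 23016
B: 441·92 = 40572
C: 492·113 = 55596
τ̂ = Σ Nₕx̄ₕ = 119184.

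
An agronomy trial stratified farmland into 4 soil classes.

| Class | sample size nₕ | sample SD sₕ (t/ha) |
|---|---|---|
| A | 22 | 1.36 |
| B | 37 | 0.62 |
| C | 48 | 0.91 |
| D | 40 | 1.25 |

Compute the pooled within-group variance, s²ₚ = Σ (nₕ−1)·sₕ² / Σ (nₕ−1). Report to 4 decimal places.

1.0667

Degrees of freedom: 21 + 36 + 47 + 39 = 143.
Σ(nₕ−1)sₕ² = 21·1.8496 + 36·0.3844 + 47·0.8281 + 39·1.5625 = 152.5382.
s²ₚ = 152.5382 / 143 = 1.066701... → 1.0667.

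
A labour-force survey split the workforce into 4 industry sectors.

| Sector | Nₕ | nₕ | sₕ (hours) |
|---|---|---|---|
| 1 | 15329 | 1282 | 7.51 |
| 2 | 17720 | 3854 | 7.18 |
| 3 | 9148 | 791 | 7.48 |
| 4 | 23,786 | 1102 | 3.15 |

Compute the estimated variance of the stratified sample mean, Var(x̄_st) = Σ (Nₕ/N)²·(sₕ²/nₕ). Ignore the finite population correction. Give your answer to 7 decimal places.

0.0058688

N = 65983; Wₕ = Nₕ/N.
sector 1: (15329/65983)²·7.51²/1282 = 0.0023744082
sector 2: (17720/65983)²·7.18²/3854 = 0.0009647183
sector 3: (9148/65983)²·7.48²/791 = 0.0013596118
sector 4: (23786/65983)²·3.15²/1102 = 0.0011700872
Sum = 0.0058688254 → 0.0058688.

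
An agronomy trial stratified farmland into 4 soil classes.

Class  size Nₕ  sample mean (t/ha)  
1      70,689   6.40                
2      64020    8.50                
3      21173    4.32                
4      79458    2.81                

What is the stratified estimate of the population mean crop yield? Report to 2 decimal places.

5.57

x̄_st = (Σ Nₕx̄ₕ) / (Σ Nₕ) = (70689·6.40 + 64020·8.50 + 21173·4.32 + 79458·2.81) / 235340
= 1311323.94 / 235340 = 5.5720... → 5.57.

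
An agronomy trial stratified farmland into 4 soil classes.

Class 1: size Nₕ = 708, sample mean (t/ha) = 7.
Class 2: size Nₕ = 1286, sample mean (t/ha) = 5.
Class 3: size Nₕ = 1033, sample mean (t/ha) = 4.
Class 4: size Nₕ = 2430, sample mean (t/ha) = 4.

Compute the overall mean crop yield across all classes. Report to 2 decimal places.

4.62

N = 5457; weights Wₕ = Nₕ/N = (0.1297, 0.2357, 0.1893, 0.4453).
x̄_st = Σ Wₕ·x̄ₕ = 0.1297·7 + 0.2357·5 + 0.1893·4 + 0.4453·4 ≈ 4.6249...
→ 4.62.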